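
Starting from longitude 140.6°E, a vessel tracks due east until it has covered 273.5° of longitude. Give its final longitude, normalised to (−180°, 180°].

Start at +140.6°; shift +273.5° → +414.1°.
+414.1° lies outside (−180°, 180°]; subtract 360° → +54.1°.

54.1°E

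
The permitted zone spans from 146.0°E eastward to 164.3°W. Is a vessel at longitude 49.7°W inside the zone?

No

Band width going east from +146.0° to -164.3°: ((-164.3 − 146.0) mod 360) = 49.7°.
Offset of -49.7° east of the west edge: ((-49.7 − 146.0) mod 360) = 164.3°.
164.3° > 49.7° ⇒ outside.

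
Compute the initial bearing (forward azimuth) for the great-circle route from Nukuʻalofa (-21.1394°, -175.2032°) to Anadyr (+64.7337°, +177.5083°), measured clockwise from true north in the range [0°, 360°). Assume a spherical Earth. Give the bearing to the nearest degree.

357°

Δλ = 177.5083 − -175.2032 = 352.7115°; wrapped into (−180°, 180°]: -7.2885°.
θ = atan2( sin Δλ · cos φ₂ , cos φ₁ · sin φ₂ − sin φ₁ · cos φ₂ · cos Δλ )
  = atan2(-0.05415, 0.99616) = -3.111° → normalised to [0°, 360°): 356.889°.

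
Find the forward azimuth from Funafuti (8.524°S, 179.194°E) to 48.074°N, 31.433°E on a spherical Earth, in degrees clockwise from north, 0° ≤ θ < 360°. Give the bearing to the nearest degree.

Δλ = 31.433 − 179.194 = -147.761°.
θ = atan2( sin Δλ · cos φ₂ , cos φ₁ · sin φ₂ − sin φ₁ · cos φ₂ · cos Δλ )
  = atan2(-0.35644, 0.65202) = -28.664° → normalised to [0°, 360°): 331.336°.

331°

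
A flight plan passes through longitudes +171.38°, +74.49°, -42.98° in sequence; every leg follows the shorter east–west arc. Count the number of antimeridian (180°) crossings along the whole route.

0

Leg 1: +171.38° → +74.49°, shortest Δλ = -96.89° (west) — does not cross 180°.
Leg 2: +74.49° → -42.98°, shortest Δλ = -117.47° (west) — does not cross 180°.
Total crossings: 0.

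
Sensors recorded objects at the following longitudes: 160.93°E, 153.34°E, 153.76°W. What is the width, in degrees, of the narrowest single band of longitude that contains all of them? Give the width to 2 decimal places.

Sort the longitudes: -153.76°, +153.34°, +160.93°.
Eastward gaps between consecutive values (wrapping around): 307.10°, 7.59°, 45.31°.
Largest gap = 307.10° ⇒ minimal covering band is its complement: 360° − 307.10° = 52.90°.
Band runs from +153.34° eastward to -153.76°, crossing the antimeridian.

52.90°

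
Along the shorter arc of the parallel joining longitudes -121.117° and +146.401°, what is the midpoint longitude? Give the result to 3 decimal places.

-167.358°

Signed shortest Δλ from -121.117° to +146.401° is -92.482°.
Midpoint longitude = -121.117° + (-92.482°)/2 = -121.117° − 46.241° = -167.358°.
(The naïve average (-121.117 + +146.401)/2 = 12.642° is on the wrong side of the globe.)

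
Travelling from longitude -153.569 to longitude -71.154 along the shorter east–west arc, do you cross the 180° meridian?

No

Signed shortest Δλ = ((-71.154 − -153.569 + 180) mod 360) − 180 = 82.415°.
Going east by 82.415° from -153.569° reaches -71.154° without touching 180°.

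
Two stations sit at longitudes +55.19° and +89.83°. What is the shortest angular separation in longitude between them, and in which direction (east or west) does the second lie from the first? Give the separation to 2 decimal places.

34.64° east

Raw difference: 89.83 − 55.19 = 34.64°.
Normalise into (−180°, 180°]: 34.64° stays 34.64°.
Positive ⇒ the second point lies to the east; separation 34.64°.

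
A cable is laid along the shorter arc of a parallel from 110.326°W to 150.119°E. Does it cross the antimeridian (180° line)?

Naïve |150.119 − -110.326| = 260.445° > 180°, so the shorter arc goes the other way round — across 180°.
Signed shortest Δλ = ((150.119 − -110.326 + 180) mod 360) − 180 = -99.555°.
Going west by 99.555° from -110.326° passes through 180° before reaching +150.119°.

Yes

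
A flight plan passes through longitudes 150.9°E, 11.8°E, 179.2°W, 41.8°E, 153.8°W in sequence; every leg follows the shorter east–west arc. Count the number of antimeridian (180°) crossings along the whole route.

Leg 1: +150.9° → +11.8°, shortest Δλ = -139.1° (west) — does not cross 180°.
Leg 2: +11.8° → -179.2°, shortest Δλ = 169.0° (east) — crosses 180°.
Leg 3: -179.2° → +41.8°, shortest Δλ = -139.0° (west) — crosses 180°.
Leg 4: +41.8° → -153.8°, shortest Δλ = 164.4° (east) — crosses 180°.
Total crossings: 3.

3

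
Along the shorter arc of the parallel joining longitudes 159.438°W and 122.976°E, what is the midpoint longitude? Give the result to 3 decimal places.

161.769°E

Signed shortest Δλ from -159.438° to +122.976° is -77.586°.
Midpoint longitude = -159.438° + (-77.586°)/2 = -159.438° − 38.793° = -198.231°.
Normalise into (−180°, 180°]: +161.769°.
(The naïve average (-159.438 + +122.976)/2 = -18.231° is on the wrong side of the globe.)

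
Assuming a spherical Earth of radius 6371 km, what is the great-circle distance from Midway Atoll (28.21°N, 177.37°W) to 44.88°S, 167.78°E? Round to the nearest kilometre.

Δλ = 167.78 − -177.37 = 345.15°; wrapped into (−180°, 180°]: -14.85°.
Δφ = -44.88 − 28.21 = -73.09°.
a = sin²(Δφ/2) + cos φ₁ · cos φ₂ · sin²(Δλ/2) = 0.364993.
c = 2·atan2(√a, √(1−a)) = 1.29739 rad → d = 6371·c ≈ 8265.67 km.

8266 km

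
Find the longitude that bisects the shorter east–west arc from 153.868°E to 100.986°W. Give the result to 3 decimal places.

Signed shortest Δλ from +153.868° to -100.986° is +105.146°.
Midpoint longitude = +153.868° + (+105.146°)/2 = +153.868° + 52.573° = +206.441°.
Normalise into (−180°, 180°]: -153.559°.
(The naïve average (+153.868 + -100.986)/2 = 26.441° is on the wrong side of the globe.)

153.559°W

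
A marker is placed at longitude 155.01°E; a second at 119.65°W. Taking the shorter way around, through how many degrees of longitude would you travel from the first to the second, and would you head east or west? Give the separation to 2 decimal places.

85.34° east

Raw difference: -119.65 − 155.01 = -274.66°.
Normalise into (−180°, 180°]: -274.66° + 360° = 85.34°.
Positive ⇒ the second point lies to the east; separation 85.34°.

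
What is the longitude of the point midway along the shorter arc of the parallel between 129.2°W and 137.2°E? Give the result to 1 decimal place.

Signed shortest Δλ from -129.2° to +137.2° is -93.6°.
Midpoint longitude = -129.2° + (-93.6°)/2 = -129.2° − 46.8° = -176.0°.
(The naïve average (-129.2 + +137.2)/2 = 4.0° is on the wrong side of the globe.)

176.0°W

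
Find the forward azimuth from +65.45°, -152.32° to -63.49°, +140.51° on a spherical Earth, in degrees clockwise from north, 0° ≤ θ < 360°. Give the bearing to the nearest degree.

218°

Δλ = 140.51 − -152.32 = 292.83°; wrapped into (−180°, 180°]: -67.17°.
θ = atan2( sin Δλ · cos φ₂ , cos φ₁ · sin φ₂ − sin φ₁ · cos φ₂ · cos Δλ )
  = atan2(-0.41139, -0.52933) = -142.146° → normalised to [0°, 360°): 217.854°.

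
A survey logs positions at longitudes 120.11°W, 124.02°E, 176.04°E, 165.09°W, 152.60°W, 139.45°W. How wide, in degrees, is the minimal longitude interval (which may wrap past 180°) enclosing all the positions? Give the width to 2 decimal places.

Sort the longitudes: -165.09°, -152.60°, -139.45°, -120.11°, +124.02°, +176.04°.
Eastward gaps between consecutive values (wrapping around): 12.49°, 13.15°, 19.34°, 244.13°, 52.02°, 18.87°.
Largest gap = 244.13° ⇒ minimal covering band is its complement: 360° − 244.13° = 115.87°.
Band runs from +124.02° eastward to -120.11°, crossing the antimeridian.

115.87°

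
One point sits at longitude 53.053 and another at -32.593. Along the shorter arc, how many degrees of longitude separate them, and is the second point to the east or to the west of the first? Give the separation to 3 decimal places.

Raw difference: -32.593 − 53.053 = -85.646°.
Normalise into (−180°, 180°]: -85.646° stays -85.646°.
Negative ⇒ the second point lies to the west; separation 85.646°.

85.646° west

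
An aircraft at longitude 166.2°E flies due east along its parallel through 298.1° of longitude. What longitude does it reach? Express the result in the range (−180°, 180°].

104.3°E

Start at +166.2°; shift +298.1° → +464.3°.
+464.3° lies outside (−180°, 180°]; subtract 360° → +104.3°.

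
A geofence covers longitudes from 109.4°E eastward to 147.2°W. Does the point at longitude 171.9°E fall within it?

Band width going east from +109.4° to -147.2°: ((-147.2 − 109.4) mod 360) = 103.4°.
Offset of +171.9° east of the west edge: ((171.9 − 109.4) mod 360) = 62.5°.
62.5° ≤ 103.4° ⇒ inside.

Yes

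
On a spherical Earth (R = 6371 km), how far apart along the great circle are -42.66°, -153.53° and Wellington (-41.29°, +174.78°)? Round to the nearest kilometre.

2609 km

Δλ = 174.78 − -153.53 = 328.31°; wrapped into (−180°, 180°]: -31.69°.
Δφ = -41.29 − -42.66 = 1.37°.
a = sin²(Δφ/2) + cos φ₁ · cos φ₂ · sin²(Δλ/2) = 0.041335.
c = 2·atan2(√a, √(1−a)) = 0.40948 rad → d = 6371·c ≈ 2608.77 km.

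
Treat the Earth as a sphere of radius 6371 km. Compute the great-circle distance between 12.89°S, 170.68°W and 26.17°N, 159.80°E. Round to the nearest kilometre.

Δλ = 159.80 − -170.68 = 330.48°; wrapped into (−180°, 180°]: -29.52°.
Δφ = 26.17 − -12.89 = 39.06°.
a = sin²(Δφ/2) + cos φ₁ · cos φ₂ · sin²(Δλ/2) = 0.168543.
c = 2·atan2(√a, √(1−a)) = 0.84609 rad → d = 6371·c ≈ 5390.45 km.

5390 km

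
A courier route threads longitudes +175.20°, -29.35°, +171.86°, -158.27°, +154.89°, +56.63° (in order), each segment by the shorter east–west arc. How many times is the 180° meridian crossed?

4

Leg 1: +175.20° → -29.35°, shortest Δλ = 155.45° (east) — crosses 180°.
Leg 2: -29.35° → +171.86°, shortest Δλ = -158.79° (west) — crosses 180°.
Leg 3: +171.86° → -158.27°, shortest Δλ = 29.87° (east) — crosses 180°.
Leg 4: -158.27° → +154.89°, shortest Δλ = -46.84° (west) — crosses 180°.
Leg 5: +154.89° → +56.63°, shortest Δλ = -98.26° (west) — does not cross 180°.
Total crossings: 4.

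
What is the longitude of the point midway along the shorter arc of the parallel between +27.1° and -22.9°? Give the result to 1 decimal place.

+2.1°

Signed shortest Δλ from +27.1° to -22.9° is -50.0°.
Midpoint longitude = +27.1° + (-50.0°)/2 = +27.1° − 25.0° = +2.1°.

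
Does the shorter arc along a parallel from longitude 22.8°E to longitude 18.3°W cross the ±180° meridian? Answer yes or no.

Signed shortest Δλ = ((-18.3 − 22.8 + 180) mod 360) − 180 = -41.1°.
Going west by 41.1° from +22.8° reaches -18.3° without touching 180°.

No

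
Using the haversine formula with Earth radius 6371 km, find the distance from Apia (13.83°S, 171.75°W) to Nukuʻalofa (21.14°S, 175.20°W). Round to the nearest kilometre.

Δλ = -175.20 − -171.75 = -3.45°.
Δφ = -21.14 − -13.83 = -7.31°.
a = sin²(Δφ/2) + cos φ₁ · cos φ₂ · sin²(Δλ/2) = 0.004885.
c = 2·atan2(√a, √(1−a)) = 0.13989 rad → d = 6371·c ≈ 891.26 km.

891 km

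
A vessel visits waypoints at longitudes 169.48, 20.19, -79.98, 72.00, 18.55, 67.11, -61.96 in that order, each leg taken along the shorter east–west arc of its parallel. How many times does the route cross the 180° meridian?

0

Leg 1: +169.48° → +20.19°, shortest Δλ = -149.29° (west) — does not cross 180°.
Leg 2: +20.19° → -79.98°, shortest Δλ = -100.17° (west) — does not cross 180°.
Leg 3: -79.98° → +72.00°, shortest Δλ = 151.98° (east) — does not cross 180°.
Leg 4: +72.00° → +18.55°, shortest Δλ = -53.45° (west) — does not cross 180°.
Leg 5: +18.55° → +67.11°, shortest Δλ = 48.56° (east) — does not cross 180°.
Leg 6: +67.11° → -61.96°, shortest Δλ = -129.07° (west) — does not cross 180°.
Total crossings: 0.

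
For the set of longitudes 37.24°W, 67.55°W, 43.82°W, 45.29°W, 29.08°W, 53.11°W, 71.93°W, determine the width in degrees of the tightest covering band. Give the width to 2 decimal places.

42.85°

Sort the longitudes: -71.93°, -67.55°, -53.11°, -45.29°, -43.82°, -37.24°, -29.08°.
Eastward gaps between consecutive values (wrapping around): 4.38°, 14.44°, 7.82°, 1.47°, 6.58°, 8.16°, 317.15°.
Largest gap = 317.15° ⇒ minimal covering band is its complement: 360° − 317.15° = 42.85°.
Band runs from -71.93° eastward to -29.08°.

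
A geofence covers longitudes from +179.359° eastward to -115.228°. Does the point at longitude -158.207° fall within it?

Yes

Band width going east from +179.359° to -115.228°: ((-115.228 − 179.359) mod 360) = 65.413°.
Offset of -158.207° east of the west edge: ((-158.207 − 179.359) mod 360) = 22.434°.
22.434° ≤ 65.413° ⇒ inside.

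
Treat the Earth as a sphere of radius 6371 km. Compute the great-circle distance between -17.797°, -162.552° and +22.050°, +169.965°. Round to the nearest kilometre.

5346 km

Δλ = 169.965 − -162.552 = 332.517°; wrapped into (−180°, 180°]: -27.483°.
Δφ = 22.050 − -17.797 = 39.847°.
a = sin²(Δφ/2) + cos φ₁ · cos φ₂ · sin²(Δλ/2) = 0.165917.
c = 2·atan2(√a, √(1−a)) = 0.83906 rad → d = 6371·c ≈ 5345.62 km.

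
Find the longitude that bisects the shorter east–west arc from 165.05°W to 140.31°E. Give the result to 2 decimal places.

Signed shortest Δλ from -165.05° to +140.31° is -54.64°.
Midpoint longitude = -165.05° + (-54.64°)/2 = -165.05° − 27.32° = -192.37°.
Normalise into (−180°, 180°]: +167.63°.
(The naïve average (-165.05 + +140.31)/2 = -12.37° is on the wrong side of the globe.)

167.63°E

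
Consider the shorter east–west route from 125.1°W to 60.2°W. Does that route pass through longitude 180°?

Signed shortest Δλ = ((-60.2 − -125.1 + 180) mod 360) − 180 = 64.9°.
Going east by 64.9° from -125.1° reaches -60.2° without touching 180°.

No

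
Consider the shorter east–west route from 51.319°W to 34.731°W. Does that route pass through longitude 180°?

No

Signed shortest Δλ = ((-34.731 − -51.319 + 180) mod 360) − 180 = 16.588°.
Going east by 16.588° from -51.319° reaches -34.731° without touching 180°.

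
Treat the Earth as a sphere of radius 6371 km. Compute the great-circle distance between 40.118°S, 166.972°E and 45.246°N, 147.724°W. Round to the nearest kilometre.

10511 km

Δλ = -147.724 − 166.972 = -314.696°; wrapped into (−180°, 180°]: 45.304°.
Δφ = 45.246 − -40.118 = 85.364°.
a = sin²(Δφ/2) + cos φ₁ · cos φ₂ · sin²(Δλ/2) = 0.539449.
c = 2·atan2(√a, √(1−a)) = 1.64978 rad → d = 6371·c ≈ 10510.72 km.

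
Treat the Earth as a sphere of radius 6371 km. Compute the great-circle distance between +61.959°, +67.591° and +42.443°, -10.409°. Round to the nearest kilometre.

Δλ = -10.409 − 67.591 = -78.000°.
Δφ = 42.443 − 61.959 = -19.516°.
a = sin²(Δφ/2) + cos φ₁ · cos φ₂ · sin²(Δλ/2) = 0.166118.
c = 2·atan2(√a, √(1−a)) = 0.83960 rad → d = 6371·c ≈ 5349.07 km.

5349 km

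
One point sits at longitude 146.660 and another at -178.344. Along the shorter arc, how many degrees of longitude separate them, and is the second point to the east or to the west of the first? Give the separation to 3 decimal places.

34.996° east

Raw difference: -178.344 − 146.660 = -325.004°.
Normalise into (−180°, 180°]: -325.004° + 360° = 34.996°.
Positive ⇒ the second point lies to the east; separation 34.996°.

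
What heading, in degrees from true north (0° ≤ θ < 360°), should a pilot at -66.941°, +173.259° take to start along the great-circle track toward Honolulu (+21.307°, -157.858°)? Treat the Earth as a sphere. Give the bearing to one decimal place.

26.7°

Δλ = -157.858 − 173.259 = -331.117°; wrapped into (−180°, 180°]: 28.883°.
θ = atan2( sin Δλ · cos φ₂ , cos φ₁ · sin φ₂ − sin φ₁ · cos φ₂ · cos Δλ )
  = atan2(0.45001, 0.89290) = 26.747° → normalised to [0°, 360°): 26.747°.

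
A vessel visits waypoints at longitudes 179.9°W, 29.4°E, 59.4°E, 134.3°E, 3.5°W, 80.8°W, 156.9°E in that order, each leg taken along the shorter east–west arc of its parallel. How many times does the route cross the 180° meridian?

2

Leg 1: -179.9° → +29.4°, shortest Δλ = -150.7° (west) — crosses 180°.
Leg 2: +29.4° → +59.4°, shortest Δλ = 30.0° (east) — does not cross 180°.
Leg 3: +59.4° → +134.3°, shortest Δλ = 74.9° (east) — does not cross 180°.
Leg 4: +134.3° → -3.5°, shortest Δλ = -137.8° (west) — does not cross 180°.
Leg 5: -3.5° → -80.8°, shortest Δλ = -77.3° (west) — does not cross 180°.
Leg 6: -80.8° → +156.9°, shortest Δλ = -122.3° (west) — crosses 180°.
Total crossings: 2.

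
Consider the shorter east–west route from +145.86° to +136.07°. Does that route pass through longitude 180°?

Signed shortest Δλ = ((136.07 − 145.86 + 180) mod 360) − 180 = -9.79°.
Going west by 9.79° from +145.86° reaches +136.07° without touching 180°.

No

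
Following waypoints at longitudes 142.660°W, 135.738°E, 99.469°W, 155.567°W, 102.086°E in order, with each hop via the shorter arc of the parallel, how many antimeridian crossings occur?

Leg 1: -142.660° → +135.738°, shortest Δλ = -81.602° (west) — crosses 180°.
Leg 2: +135.738° → -99.469°, shortest Δλ = 124.793° (east) — crosses 180°.
Leg 3: -99.469° → -155.567°, shortest Δλ = -56.098° (west) — does not cross 180°.
Leg 4: -155.567° → +102.086°, shortest Δλ = -102.347° (west) — crosses 180°.
Total crossings: 3.

3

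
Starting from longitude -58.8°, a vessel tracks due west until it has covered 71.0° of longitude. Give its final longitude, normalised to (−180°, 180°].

-129.8°

Start at -58.8°; shift −71.0° → -129.8°.
-129.8° already lies in (−180°, 180°].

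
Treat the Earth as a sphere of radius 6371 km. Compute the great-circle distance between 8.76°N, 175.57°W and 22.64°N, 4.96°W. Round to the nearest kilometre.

Δλ = -4.96 − -175.57 = 170.61°.
Δφ = 22.64 − 8.76 = 13.88°.
a = sin²(Δφ/2) + cos φ₁ · cos φ₂ · sin²(Δλ/2) = 0.920664.
c = 2·atan2(√a, √(1−a)) = 2.57053 rad → d = 6371·c ≈ 16376.86 km.

16377 km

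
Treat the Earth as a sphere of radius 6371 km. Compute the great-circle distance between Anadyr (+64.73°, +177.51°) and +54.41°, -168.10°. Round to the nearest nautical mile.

Δλ = -168.10 − 177.51 = -345.61°; wrapped into (−180°, 180°]: 14.39°.
Δφ = 54.41 − 64.73 = -10.32°.
a = sin²(Δφ/2) + cos φ₁ · cos φ₂ · sin²(Δλ/2) = 0.011986.
c = 2·atan2(√a, √(1−a)) = 0.21940 rad → d = 6371·c ≈ 1397.80 km ≈ 754.75 nmi.

755 nmi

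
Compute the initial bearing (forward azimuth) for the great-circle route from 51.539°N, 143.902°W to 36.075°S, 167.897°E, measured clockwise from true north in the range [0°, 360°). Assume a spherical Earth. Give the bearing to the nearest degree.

217°

Δλ = 167.897 − -143.902 = 311.799°; wrapped into (−180°, 180°]: -48.201°.
θ = atan2( sin Δλ · cos φ₂ , cos φ₁ · sin φ₂ − sin φ₁ · cos φ₂ · cos Δλ )
  = atan2(-0.60254, -0.78808) = -142.600° → normalised to [0°, 360°): 217.400°.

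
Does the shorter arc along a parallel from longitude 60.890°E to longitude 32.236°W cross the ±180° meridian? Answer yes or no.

Signed shortest Δλ = ((-32.236 − 60.890 + 180) mod 360) − 180 = -93.126°.
Going west by 93.126° from +60.890° reaches -32.236° without touching 180°.

No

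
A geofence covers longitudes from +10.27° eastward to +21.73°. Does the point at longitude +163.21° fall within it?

Band width going east from +10.27° to +21.73°: ((21.73 − 10.27) mod 360) = 11.46°.
Offset of +163.21° east of the west edge: ((163.21 − 10.27) mod 360) = 152.94°.
152.94° > 11.46° ⇒ outside.

No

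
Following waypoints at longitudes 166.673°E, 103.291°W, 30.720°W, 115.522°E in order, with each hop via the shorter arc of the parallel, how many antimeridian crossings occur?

Leg 1: +166.673° → -103.291°, shortest Δλ = 90.036° (east) — crosses 180°.
Leg 2: -103.291° → -30.720°, shortest Δλ = 72.571° (east) — does not cross 180°.
Leg 3: -30.720° → +115.522°, shortest Δλ = 146.242° (east) — does not cross 180°.
Total crossings: 1.

1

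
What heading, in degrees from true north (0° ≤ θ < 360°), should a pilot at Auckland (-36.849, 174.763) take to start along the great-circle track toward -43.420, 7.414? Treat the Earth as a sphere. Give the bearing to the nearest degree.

189°

Δλ = 7.414 − 174.763 = -167.349°.
θ = atan2( sin Δλ · cos φ₂ , cos φ₁ · sin φ₂ − sin φ₁ · cos φ₂ · cos Δλ )
  = atan2(-0.15908, -0.97504) = -170.734° → normalised to [0°, 360°): 189.266°.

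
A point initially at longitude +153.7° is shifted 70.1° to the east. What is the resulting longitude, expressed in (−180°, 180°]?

Start at +153.7°; shift +70.1° → +223.8°.
+223.8° lies outside (−180°, 180°]; subtract 360° → -136.2°.

-136.2°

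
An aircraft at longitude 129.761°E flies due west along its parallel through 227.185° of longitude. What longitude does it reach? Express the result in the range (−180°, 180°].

97.424°W

Start at +129.761°; shift −227.185° → -97.424°.
-97.424° already lies in (−180°, 180°].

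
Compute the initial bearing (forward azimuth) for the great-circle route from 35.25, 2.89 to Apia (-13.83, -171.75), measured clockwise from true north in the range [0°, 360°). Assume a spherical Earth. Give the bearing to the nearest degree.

Δλ = -171.75 − 2.89 = -174.64°.
θ = atan2( sin Δλ · cos φ₂ , cos φ₁ · sin φ₂ − sin φ₁ · cos φ₂ · cos Δλ )
  = atan2(-0.09071, 0.36275) = -14.039° → normalised to [0°, 360°): 345.961°.

346°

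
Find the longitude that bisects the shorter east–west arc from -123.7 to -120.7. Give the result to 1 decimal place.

Signed shortest Δλ from -123.7° to -120.7° is +3.0°.
Midpoint longitude = -123.7° + (+3.0°)/2 = -123.7° + 1.5° = -122.2°.

-122.2°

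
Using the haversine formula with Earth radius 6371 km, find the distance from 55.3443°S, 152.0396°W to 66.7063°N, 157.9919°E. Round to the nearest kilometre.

14195 km

Δλ = 157.9919 − -152.0396 = 310.0315°; wrapped into (−180°, 180°]: -49.9685°.
Δφ = 66.7063 − -55.3443 = 122.0506°.
a = sin²(Δφ/2) + cos φ₁ · cos φ₂ · sin²(Δλ/2) = 0.805449.
c = 2·atan2(√a, √(1−a)) = 2.22799 rad → d = 6371·c ≈ 14194.53 km.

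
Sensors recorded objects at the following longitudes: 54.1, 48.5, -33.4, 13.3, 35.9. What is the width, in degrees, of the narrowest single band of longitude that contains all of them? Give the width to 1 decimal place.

Sort the longitudes: -33.4°, +13.3°, +35.9°, +48.5°, +54.1°.
Eastward gaps between consecutive values (wrapping around): 46.7°, 22.6°, 12.6°, 5.6°, 272.5°.
Largest gap = 272.5° ⇒ minimal covering band is its complement: 360° − 272.5° = 87.5°.
Band runs from -33.4° eastward to +54.1°.

87.5°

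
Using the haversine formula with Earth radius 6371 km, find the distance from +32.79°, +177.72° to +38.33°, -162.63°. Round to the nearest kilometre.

Δλ = -162.63 − 177.72 = -340.35°; wrapped into (−180°, 180°]: 19.65°.
Δφ = 38.33 − 32.79 = 5.54°.
a = sin²(Δφ/2) + cos φ₁ · cos φ₂ · sin²(Δλ/2) = 0.021537.
c = 2·atan2(√a, √(1−a)) = 0.29458 rad → d = 6371·c ≈ 1876.75 km.

1877 km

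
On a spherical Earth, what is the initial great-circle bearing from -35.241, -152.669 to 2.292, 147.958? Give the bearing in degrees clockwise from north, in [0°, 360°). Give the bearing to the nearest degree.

Δλ = 147.958 − -152.669 = 300.627°; wrapped into (−180°, 180°]: -59.373°.
θ = atan2( sin Δλ · cos φ₂ , cos φ₁ · sin φ₂ − sin φ₁ · cos φ₂ · cos Δλ )
  = atan2(-0.85981, 0.32639) = -69.213° → normalised to [0°, 360°): 290.787°.

291°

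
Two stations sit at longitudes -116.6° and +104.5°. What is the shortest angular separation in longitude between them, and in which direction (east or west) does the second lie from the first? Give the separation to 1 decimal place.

Raw difference: 104.5 − -116.6 = 221.1°.
Normalise into (−180°, 180°]: 221.1° − 360° = -138.9°.
Negative ⇒ the second point lies to the west; separation 138.9°.

138.9° west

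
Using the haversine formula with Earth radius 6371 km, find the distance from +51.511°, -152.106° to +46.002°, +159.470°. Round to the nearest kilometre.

3535 km

Δλ = 159.470 − -152.106 = 311.576°; wrapped into (−180°, 180°]: -48.424°.
Δφ = 46.002 − 51.511 = -5.509°.
a = sin²(Δφ/2) + cos φ₁ · cos φ₂ · sin²(Δλ/2) = 0.075022.
c = 2·atan2(√a, √(1−a)) = 0.55489 rad → d = 6371·c ≈ 3535.23 km.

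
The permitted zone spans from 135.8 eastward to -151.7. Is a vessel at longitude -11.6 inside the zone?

No

Band width going east from +135.8° to -151.7°: ((-151.7 − 135.8) mod 360) = 72.5°.
Offset of -11.6° east of the west edge: ((-11.6 − 135.8) mod 360) = 212.6°.
212.6° > 72.5° ⇒ outside.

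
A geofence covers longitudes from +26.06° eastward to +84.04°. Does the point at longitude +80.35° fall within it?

Yes

Band width going east from +26.06° to +84.04°: ((84.04 − 26.06) mod 360) = 57.98°.
Offset of +80.35° east of the west edge: ((80.35 − 26.06) mod 360) = 54.29°.
54.29° ≤ 57.98° ⇒ inside.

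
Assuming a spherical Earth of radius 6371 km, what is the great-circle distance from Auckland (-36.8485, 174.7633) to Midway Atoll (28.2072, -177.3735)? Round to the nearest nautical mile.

Δλ = -177.3735 − 174.7633 = -352.1368°; wrapped into (−180°, 180°]: 7.8632°.
Δφ = 28.2072 − -36.8485 = 65.0557°.
a = sin²(Δφ/2) + cos φ₁ · cos φ₂ · sin²(Δλ/2) = 0.292447.
c = 2·atan2(√a, √(1−a)) = 1.14274 rad → d = 6371·c ≈ 7280.37 km ≈ 3931.09 nmi.

3931 nmi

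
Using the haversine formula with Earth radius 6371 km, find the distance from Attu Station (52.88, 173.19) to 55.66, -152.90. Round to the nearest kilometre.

2201 km

Δλ = -152.90 − 173.19 = -326.09°; wrapped into (−180°, 180°]: 33.91°.
Δφ = 55.66 − 52.88 = 2.78°.
a = sin²(Δφ/2) + cos φ₁ · cos φ₂ · sin²(Δλ/2) = 0.029539.
c = 2·atan2(√a, √(1−a)) = 0.34546 rad → d = 6371·c ≈ 2200.90 km.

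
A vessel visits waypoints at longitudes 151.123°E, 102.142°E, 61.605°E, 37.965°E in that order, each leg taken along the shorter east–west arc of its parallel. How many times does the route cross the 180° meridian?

0

Leg 1: +151.123° → +102.142°, shortest Δλ = -48.981° (west) — does not cross 180°.
Leg 2: +102.142° → +61.605°, shortest Δλ = -40.537° (west) — does not cross 180°.
Leg 3: +61.605° → +37.965°, shortest Δλ = -23.64° (west) — does not cross 180°.
Total crossings: 0.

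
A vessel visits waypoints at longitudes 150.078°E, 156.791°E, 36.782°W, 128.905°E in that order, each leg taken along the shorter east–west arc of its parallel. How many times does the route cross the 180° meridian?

Leg 1: +150.078° → +156.791°, shortest Δλ = 6.713° (east) — does not cross 180°.
Leg 2: +156.791° → -36.782°, shortest Δλ = 166.427° (east) — crosses 180°.
Leg 3: -36.782° → +128.905°, shortest Δλ = 165.687° (east) — does not cross 180°.
Total crossings: 1.

1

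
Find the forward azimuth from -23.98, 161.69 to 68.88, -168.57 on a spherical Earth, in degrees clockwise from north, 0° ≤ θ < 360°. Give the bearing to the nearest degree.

10°

Δλ = -168.57 − 161.69 = -330.26°; wrapped into (−180°, 180°]: 29.74°.
θ = atan2( sin Δλ · cos φ₂ , cos φ₁ · sin φ₂ − sin φ₁ · cos φ₂ · cos Δλ )
  = atan2(0.17874, 0.97947) = 10.342° → normalised to [0°, 360°): 10.342°.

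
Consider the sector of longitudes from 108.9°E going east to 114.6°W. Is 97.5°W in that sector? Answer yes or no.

Band width going east from +108.9° to -114.6°: ((-114.6 − 108.9) mod 360) = 136.5°.
Offset of -97.5° east of the west edge: ((-97.5 − 108.9) mod 360) = 153.6°.
153.6° > 136.5° ⇒ outside.

No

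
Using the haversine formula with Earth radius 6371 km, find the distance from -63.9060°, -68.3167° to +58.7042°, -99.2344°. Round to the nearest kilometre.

Δλ = -99.2344 − -68.3167 = -30.9177°.
Δφ = 58.7042 − -63.9060 = 122.6102°.
a = sin²(Δφ/2) + cos φ₁ · cos φ₂ · sin²(Δλ/2) = 0.785693.
c = 2·atan2(√a, √(1−a)) = 2.17899 rad → d = 6371·c ≈ 13882.35 km.

13882 km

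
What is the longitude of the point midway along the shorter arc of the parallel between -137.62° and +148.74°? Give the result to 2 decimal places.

Signed shortest Δλ from -137.62° to +148.74° is -73.64°.
Midpoint longitude = -137.62° + (-73.64°)/2 = -137.62° − 36.82° = -174.44°.
(The naïve average (-137.62 + +148.74)/2 = 5.56° is on the wrong side of the globe.)

-174.44°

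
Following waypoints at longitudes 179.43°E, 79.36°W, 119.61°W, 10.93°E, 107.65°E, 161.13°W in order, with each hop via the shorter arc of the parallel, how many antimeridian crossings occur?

2

Leg 1: +179.43° → -79.36°, shortest Δλ = 101.21° (east) — crosses 180°.
Leg 2: -79.36° → -119.61°, shortest Δλ = -40.25° (west) — does not cross 180°.
Leg 3: -119.61° → +10.93°, shortest Δλ = 130.54° (east) — does not cross 180°.
Leg 4: +10.93° → +107.65°, shortest Δλ = 96.72° (east) — does not cross 180°.
Leg 5: +107.65° → -161.13°, shortest Δλ = 91.22° (east) — crosses 180°.
Total crossings: 2.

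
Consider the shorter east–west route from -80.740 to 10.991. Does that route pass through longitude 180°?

No

Signed shortest Δλ = ((10.991 − -80.740 + 180) mod 360) − 180 = 91.731°.
Going east by 91.731° from -80.740° reaches +10.991° without touching 180°.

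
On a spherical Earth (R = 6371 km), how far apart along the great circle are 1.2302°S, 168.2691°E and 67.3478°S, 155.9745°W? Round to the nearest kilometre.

Δλ = -155.9745 − 168.2691 = -324.2436°; wrapped into (−180°, 180°]: 35.7564°.
Δφ = -67.3478 − -1.2302 = -66.1176°.
a = sin²(Δφ/2) + cos φ₁ · cos φ₂ · sin²(Δλ/2) = 0.333859.
c = 2·atan2(√a, √(1−a)) = 1.23207 rad → d = 6371·c ≈ 7849.54 km.

7850 km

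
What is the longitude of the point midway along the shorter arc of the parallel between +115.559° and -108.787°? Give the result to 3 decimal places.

Signed shortest Δλ from +115.559° to -108.787° is +135.654°.
Midpoint longitude = +115.559° + (+135.654°)/2 = +115.559° + 67.827° = +183.386°.
Normalise into (−180°, 180°]: -176.614°.
(The naïve average (+115.559 + -108.787)/2 = 3.386° is on the wrong side of the globe.)

-176.614°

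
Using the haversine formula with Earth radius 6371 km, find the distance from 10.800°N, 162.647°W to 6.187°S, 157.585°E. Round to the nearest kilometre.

4790 km

Δλ = 157.585 − -162.647 = 320.232°; wrapped into (−180°, 180°]: -39.768°.
Δφ = -6.187 − 10.800 = -16.987°.
a = sin²(Δφ/2) + cos φ₁ · cos φ₂ · sin²(Δλ/2) = 0.134783.
c = 2·atan2(√a, √(1−a)) = 0.75184 rad → d = 6371·c ≈ 4789.97 km.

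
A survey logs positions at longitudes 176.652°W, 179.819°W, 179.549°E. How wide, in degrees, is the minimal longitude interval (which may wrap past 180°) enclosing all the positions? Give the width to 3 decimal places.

Sort the longitudes: -179.819°, -176.652°, +179.549°.
Eastward gaps between consecutive values (wrapping around): 3.167°, 356.201°, 0.632°.
Largest gap = 356.201° ⇒ minimal covering band is its complement: 360° − 356.201° = 3.799°.
Band runs from +179.549° eastward to -176.652°, crossing the antimeridian.

3.799°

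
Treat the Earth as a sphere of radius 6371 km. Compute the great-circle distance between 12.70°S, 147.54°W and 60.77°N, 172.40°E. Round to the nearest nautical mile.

Δλ = 172.40 − -147.54 = 319.94°; wrapped into (−180°, 180°]: -40.06°.
Δφ = 60.77 − -12.70 = 73.47°.
a = sin²(Δφ/2) + cos φ₁ · cos φ₂ · sin²(Δλ/2) = 0.413626.
c = 2·atan2(√a, √(1−a)) = 1.39718 rad → d = 6371·c ≈ 8901.42 km ≈ 4806.38 nmi.

4806 nmi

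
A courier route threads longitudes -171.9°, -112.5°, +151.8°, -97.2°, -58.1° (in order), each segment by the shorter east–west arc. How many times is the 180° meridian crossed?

Leg 1: -171.9° → -112.5°, shortest Δλ = 59.4° (east) — does not cross 180°.
Leg 2: -112.5° → +151.8°, shortest Δλ = -95.7° (west) — crosses 180°.
Leg 3: +151.8° → -97.2°, shortest Δλ = 111.0° (east) — crosses 180°.
Leg 4: -97.2° → -58.1°, shortest Δλ = 39.1° (east) — does not cross 180°.
Total crossings: 2.

2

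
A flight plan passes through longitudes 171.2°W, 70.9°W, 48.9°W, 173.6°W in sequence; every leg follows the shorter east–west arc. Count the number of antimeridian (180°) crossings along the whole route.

0

Leg 1: -171.2° → -70.9°, shortest Δλ = 100.3° (east) — does not cross 180°.
Leg 2: -70.9° → -48.9°, shortest Δλ = 22.0° (east) — does not cross 180°.
Leg 3: -48.9° → -173.6°, shortest Δλ = -124.7° (west) — does not cross 180°.
Total crossings: 0.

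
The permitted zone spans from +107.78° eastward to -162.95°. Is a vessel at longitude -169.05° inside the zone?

Yes

Band width going east from +107.78° to -162.95°: ((-162.95 − 107.78) mod 360) = 89.27°.
Offset of -169.05° east of the west edge: ((-169.05 − 107.78) mod 360) = 83.17°.
83.17° ≤ 89.27° ⇒ inside.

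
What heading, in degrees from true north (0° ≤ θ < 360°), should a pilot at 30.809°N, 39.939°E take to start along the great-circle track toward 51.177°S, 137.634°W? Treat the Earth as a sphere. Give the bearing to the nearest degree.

Δλ = -137.634 − 39.939 = -177.573°.
θ = atan2( sin Δλ · cos φ₂ , cos φ₁ · sin φ₂ − sin φ₁ · cos φ₂ · cos Δλ )
  = atan2(-0.02655, -0.34834) = -175.642° → normalised to [0°, 360°): 184.358°.

184°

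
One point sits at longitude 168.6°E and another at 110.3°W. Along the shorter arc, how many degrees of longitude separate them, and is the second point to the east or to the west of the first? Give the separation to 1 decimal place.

81.1° east

Raw difference: -110.3 − 168.6 = -278.9°.
Normalise into (−180°, 180°]: -278.9° + 360° = 81.1°.
Positive ⇒ the second point lies to the east; separation 81.1°.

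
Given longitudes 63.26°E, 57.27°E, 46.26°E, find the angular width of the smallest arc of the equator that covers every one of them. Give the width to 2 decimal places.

Sort the longitudes: +46.26°, +57.27°, +63.26°.
Eastward gaps between consecutive values (wrapping around): 11.01°, 5.99°, 343.00°.
Largest gap = 343.00° ⇒ minimal covering band is its complement: 360° − 343.00° = 17.00°.
Band runs from +46.26° eastward to +63.26°.

17.00°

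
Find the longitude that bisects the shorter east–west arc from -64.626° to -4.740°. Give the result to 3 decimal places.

-34.683°

Signed shortest Δλ from -64.626° to -4.740° is +59.886°.
Midpoint longitude = -64.626° + (+59.886°)/2 = -64.626° + 29.943° = -34.683°.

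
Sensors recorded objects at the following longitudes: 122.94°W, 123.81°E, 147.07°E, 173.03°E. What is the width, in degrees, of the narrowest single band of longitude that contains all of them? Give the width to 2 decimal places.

113.25°

Sort the longitudes: -122.94°, +123.81°, +147.07°, +173.03°.
Eastward gaps between consecutive values (wrapping around): 246.75°, 23.26°, 25.96°, 64.03°.
Largest gap = 246.75° ⇒ minimal covering band is its complement: 360° − 246.75° = 113.25°.
Band runs from +123.81° eastward to -122.94°, crossing the antimeridian.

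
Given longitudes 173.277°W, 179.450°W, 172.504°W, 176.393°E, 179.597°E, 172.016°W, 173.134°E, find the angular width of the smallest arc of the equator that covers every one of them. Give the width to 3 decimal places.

Sort the longitudes: -179.450°, -173.277°, -172.504°, -172.016°, +173.134°, +176.393°, +179.597°.
Eastward gaps between consecutive values (wrapping around): 6.173°, 0.773°, 0.488°, 345.150°, 3.259°, 3.204°, 0.953°.
Largest gap = 345.150° ⇒ minimal covering band is its complement: 360° − 345.150° = 14.850°.
Band runs from +173.134° eastward to -172.016°, crossing the antimeridian.

14.850°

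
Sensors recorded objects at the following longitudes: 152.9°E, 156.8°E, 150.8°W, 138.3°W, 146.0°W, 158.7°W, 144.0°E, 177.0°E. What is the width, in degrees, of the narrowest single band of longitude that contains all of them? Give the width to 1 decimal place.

Sort the longitudes: -158.7°, -150.8°, -146.0°, -138.3°, +144.0°, +152.9°, +156.8°, +177.0°.
Eastward gaps between consecutive values (wrapping around): 7.9°, 4.8°, 7.7°, 282.3°, 8.9°, 3.9°, 20.2°, 24.3°.
Largest gap = 282.3° ⇒ minimal covering band is its complement: 360° − 282.3° = 77.7°.
Band runs from +144.0° eastward to -138.3°, crossing the antimeridian.

77.7°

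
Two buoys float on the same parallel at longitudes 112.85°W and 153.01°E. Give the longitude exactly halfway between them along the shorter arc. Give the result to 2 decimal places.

Signed shortest Δλ from -112.85° to +153.01° is -94.14°.
Midpoint longitude = -112.85° + (-94.14°)/2 = -112.85° − 47.07° = -159.92°.
(The naïve average (-112.85 + +153.01)/2 = 20.08° is on the wrong side of the globe.)

159.92°W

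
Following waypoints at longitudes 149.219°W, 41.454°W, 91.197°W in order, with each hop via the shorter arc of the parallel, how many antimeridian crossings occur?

Leg 1: -149.219° → -41.454°, shortest Δλ = 107.765° (east) — does not cross 180°.
Leg 2: -41.454° → -91.197°, shortest Δλ = -49.743° (west) — does not cross 180°.
Total crossings: 0.

0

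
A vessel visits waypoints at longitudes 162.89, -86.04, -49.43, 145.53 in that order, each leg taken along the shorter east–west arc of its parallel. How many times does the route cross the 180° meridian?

Leg 1: +162.89° → -86.04°, shortest Δλ = 111.07° (east) — crosses 180°.
Leg 2: -86.04° → -49.43°, shortest Δλ = 36.61° (east) — does not cross 180°.
Leg 3: -49.43° → +145.53°, shortest Δλ = -165.04° (west) — crosses 180°.
Total crossings: 2.

2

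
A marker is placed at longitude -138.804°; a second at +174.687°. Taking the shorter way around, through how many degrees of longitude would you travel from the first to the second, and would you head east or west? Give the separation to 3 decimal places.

46.509° west

Raw difference: 174.687 − -138.804 = 313.491°.
Normalise into (−180°, 180°]: 313.491° − 360° = -46.509°.
Negative ⇒ the second point lies to the west; separation 46.509°.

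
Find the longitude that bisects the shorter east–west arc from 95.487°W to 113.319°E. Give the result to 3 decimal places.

Signed shortest Δλ from -95.487° to +113.319° is -151.194°.
Midpoint longitude = -95.487° + (-151.194°)/2 = -95.487° − 75.597° = -171.084°.
(The naïve average (-95.487 + +113.319)/2 = 8.916° is on the wrong side of the globe.)

171.084°W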